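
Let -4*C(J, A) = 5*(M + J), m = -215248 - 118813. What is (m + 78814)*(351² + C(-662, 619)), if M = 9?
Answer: -126620124043/4 ≈ -3.1655e+10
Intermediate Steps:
m = -334061
C(J, A) = -45/4 - 5*J/4 (C(J, A) = -5*(9 + J)/4 = -(45 + 5*J)/4 = -45/4 - 5*J/4)
(m + 78814)*(351² + C(-662, 619)) = (-334061 + 78814)*(351² + (-45/4 - 5/4*(-662))) = -255247*(123201 + (-45/4 + 1655/2)) = -255247*(123201 + 3265/4) = -255247*496069/4 = -126620124043/4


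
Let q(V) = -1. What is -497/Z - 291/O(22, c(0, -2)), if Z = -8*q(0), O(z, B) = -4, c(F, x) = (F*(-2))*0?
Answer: 85/8 ≈ 10.625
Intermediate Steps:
c(F, x) = 0 (c(F, x) = -2*F*0 = 0)
Z = 8 (Z = -8*(-1) = 8)
-497/Z - 291/O(22, c(0, -2)) = -497/8 - 291/(-4) = -497*1/8 - 291*(-1/4) = -497/8 + 291/4 = 85/8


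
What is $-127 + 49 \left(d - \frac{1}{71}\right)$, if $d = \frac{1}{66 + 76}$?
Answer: $- \frac{18083}{142} \approx -127.35$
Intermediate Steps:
$d = \frac{1}{142} \approx 0.0070423$
$-127 + 49 \left(d - \frac{1}{71}\right) = -127 + 49 \left(\frac{1}{142} - \frac{1}{71}\right) = -127 + 49 \left(- \frac{1}{142}\right) = -127 - \frac{49}{142} = - \frac{18083}{142}$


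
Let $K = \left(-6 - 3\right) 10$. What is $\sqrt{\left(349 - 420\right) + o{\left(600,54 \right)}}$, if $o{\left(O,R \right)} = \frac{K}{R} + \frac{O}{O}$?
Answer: $\frac{i \sqrt{645}}{3} \approx 8.4656 i$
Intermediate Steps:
$K = -90$ ($K = \left(-9\right) 10 = -90$)
$o{\left(O,R \right)} = 1 - \frac{90}{R}$ ($o{\left(O,R \right)} = - \frac{90}{R} + \frac{O}{O} = - \frac{90}{R} + 1 = 1 - \frac{90}{R}$)
$\sqrt{\left(349 - 420\right) + o{\left(600,54 \right)}} = \sqrt{\left(349 - 420\right) + \frac{-90 + 54}{54}} = \sqrt{\left(349 - 420\right) + \frac{1}{54} \left(-36\right)} = \sqrt{-71 - \frac{2}{3}} = \sqrt{- \frac{215}{3}} = \frac{i \sqrt{645}}{3}$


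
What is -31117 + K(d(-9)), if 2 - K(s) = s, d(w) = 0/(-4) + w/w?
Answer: -31116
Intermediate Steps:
d(w) = 1 (d(w) = 0*(-¼) + 1 = 0 + 1 = 1)
K(s) = 2 - s
-31117 + K(d(-9)) = -31117 + (2 - 1*1) = -31117 + (2 - 1) = -31117 + 1 = -31116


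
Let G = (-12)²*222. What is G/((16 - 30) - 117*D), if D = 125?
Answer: -31968/14639 ≈ -2.1838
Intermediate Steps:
G = 31968 (G = 144*222 = 31968)
G/((16 - 30) - 117*D) = 31968/((16 - 30) - 117*125) = 31968/(-14 - 14625) = 31968/(-14639) = 31968*(-1/14639) = -31968/14639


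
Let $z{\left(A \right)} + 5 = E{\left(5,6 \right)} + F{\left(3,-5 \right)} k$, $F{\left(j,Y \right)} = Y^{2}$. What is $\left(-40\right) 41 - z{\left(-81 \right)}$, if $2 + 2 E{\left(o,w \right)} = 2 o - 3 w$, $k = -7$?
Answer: $-1455$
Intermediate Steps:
$E{\left(o,w \right)} = -1 + o - \frac{3 w}{2}$ ($E{\left(o,w \right)} = -1 + \frac{2 o - 3 w}{2} = -1 + \frac{- 3 w + 2 o}{2} = -1 + \left(o - \frac{3 w}{2}\right) = -1 + o - \frac{3 w}{2}$)
$z{\left(A \right)} = -185$ ($z{\left(A \right)} = -5 + \left(\left(-1 + 5 - 9\right) + \left(-5\right)^{2} \left(-7\right)\right) = -5 + \left(\left(-1 + 5 - 9\right) + 25 \left(-7\right)\right) = -5 - 180 = -185$)
$\left(-40\right) 41 - z{\left(-81 \right)} = \left(-40\right) 41 - -185 = -1640 + 185 = -1455$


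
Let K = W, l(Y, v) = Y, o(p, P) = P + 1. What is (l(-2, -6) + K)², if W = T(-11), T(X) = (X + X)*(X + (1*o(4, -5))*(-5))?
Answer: 40000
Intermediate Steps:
o(p, P) = 1 + P
T(X) = 2*X*(20 + X) (T(X) = (X + X)*(X + (1*(1 - 5))*(-5)) = (2*X)*(X + (1*(-4))*(-5)) = (2*X)*(X - 4*(-5)) = (2*X)*(X + 20) = (2*X)*(20 + X) = 2*X*(20 + X))
W = -198 (W = 2*(-11)*(20 - 11) = 2*(-11)*9 = -198)
K = -198
(l(-2, -6) + K)² = (-2 - 198)² = (-200)² = 40000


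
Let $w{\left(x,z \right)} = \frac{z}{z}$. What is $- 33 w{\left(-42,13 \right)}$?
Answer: $-33$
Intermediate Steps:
$w{\left(x,z \right)} = 1$
$- 33 w{\left(-42,13 \right)} = \left(-33\right) 1 = -33$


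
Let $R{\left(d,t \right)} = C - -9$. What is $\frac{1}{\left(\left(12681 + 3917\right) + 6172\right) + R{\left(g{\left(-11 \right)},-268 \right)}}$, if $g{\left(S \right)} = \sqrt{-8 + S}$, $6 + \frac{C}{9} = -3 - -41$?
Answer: $\frac{1}{23067} \approx 4.3352 \cdot 10^{-5}$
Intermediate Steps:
$C = 288$ ($C = -54 + 9 \left(-3 - -41\right) = -54 + 9 \left(-3 + 41\right) = -54 + 9 \cdot 38 = -54 + 342 = 288$)
$R{\left(d,t \right)} = 297$ ($R{\left(d,t \right)} = 288 - -9 = 288 + 9 = 297$)
$\frac{1}{\left(\left(12681 + 3917\right) + 6172\right) + R{\left(g{\left(-11 \right)},-268 \right)}} = \frac{1}{\left(\left(12681 + 3917\right) + 6172\right) + 297} = \frac{1}{\left(16598 + 6172\right) + 297} = \frac{1}{22770 + 297} = \frac{1}{23067}$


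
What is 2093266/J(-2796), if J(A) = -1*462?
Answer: -149519/33 ≈ -4530.9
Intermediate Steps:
J(A) = -462
2093266/J(-2796) = 2093266/(-462) = 2093266*(-1/462) = -149519/33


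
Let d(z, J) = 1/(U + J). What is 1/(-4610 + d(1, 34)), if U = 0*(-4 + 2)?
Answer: -34/156739 ≈ -0.00021692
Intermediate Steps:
U = 0 (U = 0*(-2) = 0)
d(z, J) = 1/J (d(z, J) = 1/(0 + J) = 1/J)
1/(-4610 + d(1, 34)) = 1/(-4610 + 1/34) = 1/(-156739/34) = -34/156739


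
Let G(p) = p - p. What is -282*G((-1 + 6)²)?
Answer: 0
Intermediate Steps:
G(p) = 0
-282*G((-1 + 6)²) = -282*0 = 0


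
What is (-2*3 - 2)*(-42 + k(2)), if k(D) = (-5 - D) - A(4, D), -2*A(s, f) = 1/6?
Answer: 1174/3 ≈ 391.33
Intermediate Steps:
A(s, f) = -1/12 (A(s, f) = -1/2/6 = -1/2*1/6 = -1/12)
k(D) = -59/12 - D (k(D) = (-5 - D) - 1*(-1/12) = (-5 - D) + 1/12 = -59/12 - D)
(-2*3 - 2)*(-42 + k(2)) = (-2*3 - 2)*(-42 + (-59/12 - 1*2)) = (-6 - 2)*(-42 + (-59/12 - 2)) = -8*(-42 - 83/12) = -8*(-587/12) = 1174/3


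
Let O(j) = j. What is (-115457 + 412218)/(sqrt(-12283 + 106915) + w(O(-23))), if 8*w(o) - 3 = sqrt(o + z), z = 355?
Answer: 2374088/(3 + 2*sqrt(83) + 16*sqrt(23658)) ≈ 956.44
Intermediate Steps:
w(o) = 3/8 + sqrt(355 + o)/8 (w(o) = 3/8 + sqrt(o + 355)/8 = 3/8 + sqrt(355 + o)/8)
(-115457 + 412218)/(sqrt(-12283 + 106915) + w(O(-23))) = (-115457 + 412218)/(sqrt(-12283 + 106915) + (3/8 + sqrt(355 - 23)/8)) = 296761/(sqrt(94632) + (3/8 + sqrt(332)/8)) = 296761/(2*sqrt(23658) + (3/8 + (2*sqrt(83))/8)) = 296761/(2*sqrt(23658) + (3/8 + sqrt(83)/4)) = 296761/(3/8 + 2*sqrt(23658) + sqrt(83)/4)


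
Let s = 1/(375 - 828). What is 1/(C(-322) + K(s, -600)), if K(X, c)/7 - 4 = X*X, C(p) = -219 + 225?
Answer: 205209/6977113 ≈ 0.029412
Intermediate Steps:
C(p) = 6
s = -1/453 (s = 1/(-453) = -1/453 ≈ -0.0022075)
K(X, c) = 28 + 7*X**2 (K(X, c) = 28 + 7*(X*X) = 28 + 7*X**2)
1/(C(-322) + K(s, -600)) = 1/(6 + (28 + 7*(-1/453)**2)) = 1/(6 + (28 + 7*(1/205209))) = 1/(6 + (28 + 7/205209)) = 1/(6 + 5745859/205209) = 1/(6977113/205209) = 205209/6977113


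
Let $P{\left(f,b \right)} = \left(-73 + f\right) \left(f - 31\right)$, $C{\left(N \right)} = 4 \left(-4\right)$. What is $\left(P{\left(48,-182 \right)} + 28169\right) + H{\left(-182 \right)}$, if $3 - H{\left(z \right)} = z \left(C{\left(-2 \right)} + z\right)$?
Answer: $-8289$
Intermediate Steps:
$C{\left(N \right)} = -16$
$H{\left(z \right)} = 3 - z \left(-16 + z\right)$
$P{\left(f,b \right)} = \left(-73 + f\right) \left(-31 + f\right)$
$\left(P{\left(48,-182 \right)} + 28169\right) + H{\left(-182 \right)} = \left(\left(2263 + 48^{2} - 4992\right) + 28169\right) + \left(3 - \left(-182\right)^{2} + 16 \left(-182\right)\right) = \left(\left(2263 + 2304 - 4992\right) + 28169\right) - 36033 = \left(-425 + 28169\right) - 36033 = 27744 - 36033 = -8289$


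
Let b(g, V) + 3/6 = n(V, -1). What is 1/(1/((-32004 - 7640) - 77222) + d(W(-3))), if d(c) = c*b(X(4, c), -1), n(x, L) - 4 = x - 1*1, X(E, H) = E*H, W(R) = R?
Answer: -58433/262949 ≈ -0.22222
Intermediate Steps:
n(x, L) = 3 + x (n(x, L) = 4 + (x - 1*1) = 4 + (x - 1) = 4 + (-1 + x) = 3 + x)
b(g, V) = 5/2 + V (b(g, V) = -1/2 + (3 + V) = 5/2 + V)
d(c) = 3*c/2 (d(c) = c*(5/2 - 1) = c*(3/2) = 3*c/2)
1/(1/((-32004 - 7640) - 77222) + d(W(-3))) = 1/(1/((-32004 - 7640) - 77222) + (3/2)*(-3)) = 1/(1/(-39644 - 77222) - 9/2) = 1/(1/(-116866) - 9/2) = 1/(-1/116866 - 9/2) = 1/(-262949/58433) = -58433/262949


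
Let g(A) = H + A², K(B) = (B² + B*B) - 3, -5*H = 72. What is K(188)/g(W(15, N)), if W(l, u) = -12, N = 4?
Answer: 353425/648 ≈ 545.41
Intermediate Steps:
H = -72/5 (H = -⅕*72 = -72/5 ≈ -14.400)
K(B) = -3 + 2*B² (K(B) = (B² + B²) - 3 = 2*B² - 3 = -3 + 2*B²)
g(A) = -72/5 + A²
K(188)/g(W(15, N)) = (-3 + 2*188²)/(-72/5 + (-12)²) = (-3 + 2*35344)/(-72/5 + 144) = (-3 + 70688)/(648/5) = 70685*(5/648) = 353425/648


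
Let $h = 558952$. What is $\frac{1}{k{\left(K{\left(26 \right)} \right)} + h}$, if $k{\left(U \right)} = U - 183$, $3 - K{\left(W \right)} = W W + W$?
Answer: $\frac{1}{558070} \approx 1.7919 \cdot 10^{-6}$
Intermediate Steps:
$K{\left(W \right)} = 3 - W - W^{2}$ ($K{\left(W \right)} = 3 - \left(W W + W\right) = 3 - \left(W^{2} + W\right) = 3 - \left(W + W^{2}\right) = 3 - W - W^{2}$)
$k{\left(U \right)} = -183 + U$ ($k{\left(U \right)} = U - 183 = -183 + U$)
$\frac{1}{k{\left(K{\left(26 \right)} \right)} + h} = \frac{1}{\left(-183 - 699\right) + 558952} = \frac{1}{-882 + 558952} = \frac{1}{558070}$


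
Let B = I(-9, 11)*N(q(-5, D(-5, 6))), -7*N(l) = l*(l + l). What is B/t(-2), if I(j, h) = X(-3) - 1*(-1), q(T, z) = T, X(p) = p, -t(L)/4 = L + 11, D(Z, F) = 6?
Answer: -25/63 ≈ -0.39683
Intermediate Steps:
t(L) = -44 - 4*L (t(L) = -4*(L + 11) = -4*(11 + L) = -44 - 4*L)
N(l) = -2*l²/7 (N(l) = -l*(l + l)/7 = -l*2*l/7 = -2*l²/7)
I(j, h) = -2 (I(j, h) = -3 - 1*(-1) = -3 + 1 = -2)
B = 100/7 (B = -(-4)*(-5)²/7 = -(-4)*25/7 = -2*(-50/7) = 100/7 ≈ 14.286)
B/t(-2) = 100/(7*(-44 - 4*(-2))) = 100/(7*(-44 + 8)) = (100/7)/(-36) = (100/7)*(-1/36) = -25/63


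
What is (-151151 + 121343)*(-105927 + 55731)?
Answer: 1496242368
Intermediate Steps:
(-151151 + 121343)*(-105927 + 55731) = -29808*(-50196) = 1496242368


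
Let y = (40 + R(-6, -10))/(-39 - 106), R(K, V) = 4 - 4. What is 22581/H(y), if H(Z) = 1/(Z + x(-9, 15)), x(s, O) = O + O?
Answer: 19464822/29 ≈ 6.7120e+5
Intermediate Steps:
R(K, V) = 0
x(s, O) = 2*O
y = -8/29 (y = (40 + 0)/(-39 - 106) = 40/(-145) = 40*(-1/145) = -8/29 ≈ -0.27586)
H(Z) = 1/(30 + Z) (H(Z) = 1/(Z + 2*15) = 1/(Z + 30) = 1/(30 + Z))
22581/H(y) = 22581/(1/(30 - 8/29)) = 22581/(1/(862/29)) = 22581/(29/862) = 22581*(862/29) = 19464822/29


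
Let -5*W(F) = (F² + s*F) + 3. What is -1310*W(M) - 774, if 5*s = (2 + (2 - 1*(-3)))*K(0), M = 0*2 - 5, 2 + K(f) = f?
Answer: 10230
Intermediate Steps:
K(f) = -2 + f
M = -5 (M = 0 - 5 = -5)
s = -14/5 (s = ((2 + (2 - 1*(-3)))*(-2 + 0))/5 = ((2 + (2 + 3))*(-2))/5 = ((2 + 5)*(-2))/5 = (7*(-2))/5 = (⅕)*(-14) = -14/5 ≈ -2.8000)
W(F) = -⅗ - F²/5 + 14*F/25 (W(F) = -((F² - 14*F/5) + 3)/5 = -(3 + F² - 14*F/5)/5 = -⅗ - F²/5 + 14*F/25)
-1310*W(M) - 774 = -1310*(-⅗ - ⅕*(-5)² + (14/25)*(-5)) - 774 = -1310*(-⅗ - ⅕*25 - 14/5) - 774 = -1310*(-⅗ - 5 - 14/5) - 774 = -1310*(-42/5) - 774 = 11004 - 774 = 10230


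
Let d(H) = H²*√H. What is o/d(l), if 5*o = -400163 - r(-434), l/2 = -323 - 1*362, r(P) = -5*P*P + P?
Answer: -542051*I*√1370/12856765000 ≈ -0.0015605*I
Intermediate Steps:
r(P) = P - 5*P² (r(P) = -5*P² + P = P - 5*P²)
l = -1370 (l = 2*(-323 - 1*362) = 2*(-323 - 362) = 2*(-685) = -1370)
o = 542051/5 (o = (-400163 - (-434)*(1 - 5*(-434)))/5 = (-400163 - (-434)*(1 + 2170))/5 = (-400163 - (-434)*2171)/5 = (-400163 - 1*(-942214))/5 = (-400163 + 942214)/5 = (⅕)*542051 = 542051/5 ≈ 1.0841e+5)
d(H) = H^(5/2)
o/d(l) = 542051/(5*((-1370)^(5/2))) = 542051/(5*((1876900*I*√1370))) = 542051*(-I*√1370/2571353000)/5 = -542051*I*√1370/12856765000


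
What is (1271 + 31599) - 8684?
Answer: 24186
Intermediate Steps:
(1271 + 31599) - 8684 = 32870 - 8684 = 24186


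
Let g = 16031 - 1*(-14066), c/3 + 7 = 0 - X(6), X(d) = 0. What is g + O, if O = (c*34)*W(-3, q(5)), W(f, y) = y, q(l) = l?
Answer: 26527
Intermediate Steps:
c = -21 (c = -21 + 3*(0 - 1*0) = -21 + 3*(0 + 0) = -21 + 3*0 = -21 + 0 = -21)
g = 30097 (g = 16031 + 14066 = 30097)
O = -3570 (O = -21*34*5 = -714*5 = -3570)
g + O = 30097 - 3570 = 26527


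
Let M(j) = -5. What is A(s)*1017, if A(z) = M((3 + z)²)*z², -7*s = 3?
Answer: -45765/49 ≈ -933.98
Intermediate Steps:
s = -3/7 (s = -⅐*3 = -3/7 ≈ -0.42857)
A(z) = -5*z²
A(s)*1017 = -5*(-3/7)²*1017 = -5*9/49*1017 = -45/49*1017 = -45765/49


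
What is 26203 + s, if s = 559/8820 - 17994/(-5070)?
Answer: 39063052447/1490580 ≈ 26207.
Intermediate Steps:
s = 5384707/1490580 (s = 559*(1/8820) - 17994*(-1/5070) = 559/8820 + 2999/845 = 5384707/1490580 ≈ 3.6125)
26203 + s = 26203 + 5384707/1490580 = 39063052447/1490580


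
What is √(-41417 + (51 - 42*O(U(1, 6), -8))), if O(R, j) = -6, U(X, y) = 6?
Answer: I*√41114 ≈ 202.77*I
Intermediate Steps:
√(-41417 + (51 - 42*O(U(1, 6), -8))) = √(-41417 + (51 - 42*(-6))) = √(-41417 + (51 + 252)) = √(-41417 + 303) = √(-41114) = I*√41114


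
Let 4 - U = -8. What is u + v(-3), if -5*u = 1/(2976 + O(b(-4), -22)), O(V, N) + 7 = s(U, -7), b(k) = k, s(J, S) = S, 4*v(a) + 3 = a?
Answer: -11108/7405 ≈ -1.5001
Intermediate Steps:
U = 12 (U = 4 - 1*(-8) = 4 + 8 = 12)
v(a) = -¾ + a/4
O(V, N) = -14 (O(V, N) = -7 - 7 = -14)
u = -1/14810 (u = -1/(5*(2976 - 14)) = -⅕/2962 = -⅕*1/2962 = -1/14810 ≈ -6.7522e-5)
u + v(-3) = -1/14810 + (-¾ + (¼)*(-3)) = -1/14810 + (-¾ - ¾) = -1/14810 - 3/2 = -11108/7405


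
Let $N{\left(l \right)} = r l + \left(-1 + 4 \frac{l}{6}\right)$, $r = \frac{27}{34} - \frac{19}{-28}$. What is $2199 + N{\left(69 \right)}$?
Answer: $\frac{1116513}{476} \approx 2345.6$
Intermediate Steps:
$r = \frac{701}{476}$ ($r = 27 \cdot \frac{1}{34} - - \frac{19}{28} = \frac{27}{34} + \frac{19}{28} = \frac{701}{476} \approx 1.4727$)
$N{\left(l \right)} = -1 + \frac{3055 l}{1428}$ ($N{\left(l \right)} = \frac{701 l}{476} + \left(-1 + 4 \frac{l}{6}\right) = \frac{701 l}{476} + \left(-1 + \frac{2 l}{3}\right) = -1 + \frac{3055 l}{1428}$)
$2199 + N{\left(69 \right)} = 2199 + \left(-1 + \frac{3055}{1428} \cdot 69\right) = 2199 + \left(-1 + \frac{70265}{476}\right) = 2199 + \frac{69789}{476} = \frac{1116513}{476}$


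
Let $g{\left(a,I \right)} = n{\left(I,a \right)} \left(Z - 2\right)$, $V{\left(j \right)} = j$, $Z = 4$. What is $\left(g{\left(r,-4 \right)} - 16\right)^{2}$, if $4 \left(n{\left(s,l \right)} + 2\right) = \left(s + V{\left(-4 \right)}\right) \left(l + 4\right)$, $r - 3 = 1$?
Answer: $2704$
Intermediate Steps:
$r = 4$ ($r = 3 + 1 = 4$)
$n{\left(s,l \right)} = -2 + \frac{\left(-4 + s\right) \left(4 + l\right)}{4}$ ($n{\left(s,l \right)} = -2 + \frac{\left(s - 4\right) \left(l + 4\right)}{4} = -2 + \frac{\left(-4 + s\right) \left(4 + l\right)}{4}$)
$g{\left(a,I \right)} = -12 - 2 a + 2 I + \frac{I a}{2}$ ($g{\left(a,I \right)} = \left(-6 + I - a + \frac{a I}{4}\right) \left(4 - 2\right) = \left(-6 + I - a + \frac{I a}{4}\right) 2 = -12 - 2 a + 2 I + \frac{I a}{2}$)
$\left(g{\left(r,-4 \right)} - 16\right)^{2} = \left(\left(-12 - 8 + 2 \left(-4\right) + \frac{1}{2} \left(-4\right) 4\right) - 16\right)^{2} = \left(\left(-12 - 8 - 8 - 8\right) - 16\right)^{2} = \left(-36 - 16\right)^{2} = \left(-52\right)^{2} = 2704$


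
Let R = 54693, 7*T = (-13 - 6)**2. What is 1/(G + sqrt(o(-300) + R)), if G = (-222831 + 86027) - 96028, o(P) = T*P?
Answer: -1629824/379474907017 - 23*sqrt(3633)/379474907017 ≈ -4.2986e-6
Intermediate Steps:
T = 361/7 (T = (-13 - 6)**2/7 = (1/7)*(-19)**2 = (1/7)*361 = 361/7 ≈ 51.571)
o(P) = 361*P/7
G = -232832 (G = -136804 - 96028 = -232832)
1/(G + sqrt(o(-300) + R)) = 1/(-232832 + sqrt((361/7)*(-300) + 54693)) = 1/(-232832 + sqrt(-108300/7 + 54693)) = 1/(-232832 + sqrt(274551/7)) = 1/(-232832 + 23*sqrt(3633)/7)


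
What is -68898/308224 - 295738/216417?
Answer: -53032123889/33352456704 ≈ -1.5901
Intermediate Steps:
-68898/308224 - 295738/216417 = -68898*1/308224 - 295738*1/216417 = -34449/154112 - 295738/216417 = -53032123889/33352456704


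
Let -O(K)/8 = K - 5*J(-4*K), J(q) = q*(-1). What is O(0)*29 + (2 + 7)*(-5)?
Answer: -45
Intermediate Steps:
J(q) = -q
O(K) = 152*K (O(K) = -8*(K - (-5)*(-4*K)) = -8*(K - 20*K) = -(-152)*K = 152*K)
O(0)*29 + (2 + 7)*(-5) = (152*0)*29 + (2 + 7)*(-5) = 0*29 + 9*(-5) = 0 - 45 = -45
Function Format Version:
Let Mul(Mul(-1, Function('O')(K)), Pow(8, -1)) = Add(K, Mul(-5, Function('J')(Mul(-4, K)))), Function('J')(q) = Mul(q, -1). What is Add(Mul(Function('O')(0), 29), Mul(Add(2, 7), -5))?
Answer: -45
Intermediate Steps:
Function('J')(q) = Mul(-1, q)
Function('O')(K) = Mul(152, K) (Function('O')(K) = Mul(-8, Add(K, Mul(-5, Mul(-1, Mul(-4, K))))) = Mul(-8, Add(K, Mul(-5, Mul(4, K)))) = Mul(-8, Add(K, Mul(-20, K))) = Mul(-8, Mul(-19, K)) = Mul(152, K))
Add(Mul(Function('O')(0), 29), Mul(Add(2, 7), -5)) = Add(Mul(Mul(152, 0), 29), Mul(Add(2, 7), -5)) = Add(Mul(0, 29), Mul(9, -5)) = Add(0, -45) = -45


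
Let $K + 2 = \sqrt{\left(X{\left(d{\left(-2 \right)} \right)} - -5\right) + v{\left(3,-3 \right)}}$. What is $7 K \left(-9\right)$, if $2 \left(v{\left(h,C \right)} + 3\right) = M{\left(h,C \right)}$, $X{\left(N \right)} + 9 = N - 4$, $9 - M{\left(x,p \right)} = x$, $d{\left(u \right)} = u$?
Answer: $126 - 63 i \sqrt{10} \approx 126.0 - 199.22 i$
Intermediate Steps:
$M{\left(x,p \right)} = 9 - x$
$X{\left(N \right)} = -13 + N$ ($X{\left(N \right)} = -9 + \left(N - 4\right) = -9 + \left(-4 + N\right) = -13 + N$)
$v{\left(h,C \right)} = \frac{3}{2} - \frac{h}{2}$ ($v{\left(h,C \right)} = -3 + \frac{9 - h}{2} = -3 - \left(- \frac{9}{2} + \frac{h}{2}\right) = \frac{3}{2} - \frac{h}{2}$)
$K = -2 + i \sqrt{10}$ ($K = -2 + \sqrt{\left(\left(-13 - 2\right) - -5\right) + \left(\frac{3}{2} - \frac{3}{2}\right)} = -2 + \sqrt{\left(-15 + 5\right) + \left(\frac{3}{2} - \frac{3}{2}\right)} = -2 + \sqrt{-10 + 0} = -2 + \sqrt{-10} = -2 + i \sqrt{10} \approx -2.0 + 3.1623 i$)
$7 K \left(-9\right) = 7 \left(-2 + i \sqrt{10}\right) \left(-9\right) = \left(-14 + 7 i \sqrt{10}\right) \left(-9\right) = 126 - 63 i \sqrt{10}$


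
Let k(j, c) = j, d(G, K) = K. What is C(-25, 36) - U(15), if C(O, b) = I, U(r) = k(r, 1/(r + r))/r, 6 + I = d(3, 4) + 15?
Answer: 12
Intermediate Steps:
I = 13 (I = -6 + (4 + 15) = -6 + 19 = 13)
U(r) = 1 (U(r) = r/r = 1)
C(O, b) = 13
C(-25, 36) - U(15) = 13 - 1*1 = 13 - 1 = 12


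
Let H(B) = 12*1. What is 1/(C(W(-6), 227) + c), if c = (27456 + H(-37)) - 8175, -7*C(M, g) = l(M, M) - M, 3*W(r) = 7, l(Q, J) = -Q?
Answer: 3/57881 ≈ 5.1830e-5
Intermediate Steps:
W(r) = 7/3 (W(r) = (1/3)*7 = 7/3)
C(M, g) = 2*M/7 (C(M, g) = -(-M - M)/7 = -(-2)*M/7 = 2*M/7)
H(B) = 12
c = 19293 (c = (27456 + 12) - 8175 = 27468 - 8175 = 19293)
1/(C(W(-6), 227) + c) = 1/((2/7)*(7/3) + 19293) = 1/(2/3 + 19293) = 1/(57881/3) = 3/57881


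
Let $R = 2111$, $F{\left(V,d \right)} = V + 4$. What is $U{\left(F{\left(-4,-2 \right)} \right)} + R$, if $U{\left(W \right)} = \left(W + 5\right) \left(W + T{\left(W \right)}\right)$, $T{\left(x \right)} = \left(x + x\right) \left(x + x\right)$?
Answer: $2111$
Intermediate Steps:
$T{\left(x \right)} = 4 x^{2}$ ($T{\left(x \right)} = 2 x 2 x = 4 x^{2}$)
$F{\left(V,d \right)} = 4 + V$
$U{\left(W \right)} = \left(5 + W\right) \left(W + 4 W^{2}\right)$ ($U{\left(W \right)} = \left(W + 5\right) \left(W + 4 W^{2}\right) = \left(5 + W\right) \left(W + 4 W^{2}\right)$)
$U{\left(F{\left(-4,-2 \right)} \right)} + R = \left(4 - 4\right) \left(5 + 4 \left(4 - 4\right)^{2} + 21 \left(4 - 4\right)\right) + 2111 = 0 \left(5 + 4 \cdot 0^{2} + 21 \cdot 0\right) + 2111 = 0 \left(5 + 4 \cdot 0 + 0\right) + 2111 = 0 \left(5 + 0 + 0\right) + 2111 = 0 \cdot 5 + 2111 = 0 + 2111 = 2111$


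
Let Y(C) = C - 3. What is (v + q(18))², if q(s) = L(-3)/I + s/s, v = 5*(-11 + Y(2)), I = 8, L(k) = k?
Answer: 225625/64 ≈ 3525.4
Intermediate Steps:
Y(C) = -3 + C
v = -60 (v = 5*(-11 + (-3 + 2)) = 5*(-11 - 1) = 5*(-12) = -60)
q(s) = 5/8 (q(s) = -3/8 + s/s = -3*⅛ + 1 = -3/8 + 1 = 5/8)
(v + q(18))² = (-60 + 5/8)² = (-475/8)² = 225625/64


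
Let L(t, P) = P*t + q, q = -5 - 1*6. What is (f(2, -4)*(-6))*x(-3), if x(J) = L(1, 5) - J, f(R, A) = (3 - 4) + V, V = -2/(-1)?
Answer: 18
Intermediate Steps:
V = 2 (V = -2*(-1) = 2)
q = -11 (q = -5 - 6 = -11)
f(R, A) = 1 (f(R, A) = (3 - 4) + 2 = -1 + 2 = 1)
L(t, P) = -11 + P*t (L(t, P) = P*t - 11 = -11 + P*t)
x(J) = -6 - J (x(J) = (-11 + 5*1) - J = (-11 + 5) - J = -6 - J)
(f(2, -4)*(-6))*x(-3) = (1*(-6))*(-6 - 1*(-3)) = -6*(-6 + 3) = -6*(-3) = 18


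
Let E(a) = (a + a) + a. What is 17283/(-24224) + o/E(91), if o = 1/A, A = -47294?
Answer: -111572682685/156381205344 ≈ -0.71347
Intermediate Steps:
E(a) = 3*a (E(a) = 2*a + a = 3*a)
o = -1/47294 (o = 1/(-47294) = -1/47294 ≈ -2.1144e-5)
17283/(-24224) + o/E(91) = 17283/(-24224) - 1/(47294*(3*91)) = 17283*(-1/24224) - 1/47294/273 = -17283/24224 - 1/47294*1/273 = -17283/24224 - 1/12911262 = -111572682685/156381205344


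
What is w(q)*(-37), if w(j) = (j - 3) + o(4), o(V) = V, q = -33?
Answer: 1184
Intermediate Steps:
w(j) = 1 + j (w(j) = (j - 3) + 4 = (-3 + j) + 4 = 1 + j)
w(q)*(-37) = (1 - 33)*(-37) = -32*(-37) = 1184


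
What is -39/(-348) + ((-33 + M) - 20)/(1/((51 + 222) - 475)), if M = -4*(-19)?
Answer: -538923/116 ≈ -4645.9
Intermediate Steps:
M = 76
-39/(-348) + ((-33 + M) - 20)/(1/((51 + 222) - 475)) = -39/(-348) + ((-33 + 76) - 20)/(1/((51 + 222) - 475)) = -39*(-1/348) + (43 - 20)/(1/(273 - 475)) = 13/116 + 23/(1/(-202)) = 13/116 + 23/(-1/202) = 13/116 + 23*(-202) = 13/116 - 4646 = -538923/116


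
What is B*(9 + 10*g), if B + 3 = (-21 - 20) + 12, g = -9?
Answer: 2592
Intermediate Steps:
B = -32 (B = -3 + ((-21 - 20) + 12) = -3 + (-41 + 12) = -3 - 29 = -32)
B*(9 + 10*g) = -32*(9 + 10*(-9)) = -32*(9 - 90) = -32*(-81) = 2592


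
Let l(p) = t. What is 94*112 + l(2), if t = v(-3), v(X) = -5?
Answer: 10523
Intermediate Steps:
t = -5
l(p) = -5
94*112 + l(2) = 94*112 - 5 = 10528 - 5 = 10523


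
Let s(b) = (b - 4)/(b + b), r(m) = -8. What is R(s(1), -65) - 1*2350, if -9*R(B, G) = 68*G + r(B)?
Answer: -1858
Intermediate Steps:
s(b) = (-4 + b)/(2*b) (s(b) = (-4 + b)/((2*b)) = (-4 + b)*(1/(2*b)) = (-4 + b)/(2*b))
R(B, G) = 8/9 - 68*G/9 (R(B, G) = -(68*G - 8)/9 = -(-8 + 68*G)/9 = 8/9 - 68*G/9)
R(s(1), -65) - 1*2350 = (8/9 - 68/9*(-65)) - 1*2350 = (8/9 + 4420/9) - 2350 = 492 - 2350 = -1858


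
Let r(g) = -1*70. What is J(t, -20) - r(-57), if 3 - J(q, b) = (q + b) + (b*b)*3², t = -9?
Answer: -3498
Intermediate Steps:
J(q, b) = 3 - b - q - 9*b² (J(q, b) = 3 - ((q + b) + (b*b)*3²) = 3 - ((b + q) + b²*9) = 3 - ((b + q) + 9*b²) = 3 - (b + q + 9*b²) = 3 + (-b - q - 9*b²) = 3 - b - q - 9*b²)
r(g) = -70
J(t, -20) - r(-57) = (3 - 1*(-20) - 1*(-9) - 9*(-20)²) - 1*(-70) = (3 + 20 + 9 - 9*400) + 70 = (3 + 20 + 9 - 3600) + 70 = -3568 + 70 = -3498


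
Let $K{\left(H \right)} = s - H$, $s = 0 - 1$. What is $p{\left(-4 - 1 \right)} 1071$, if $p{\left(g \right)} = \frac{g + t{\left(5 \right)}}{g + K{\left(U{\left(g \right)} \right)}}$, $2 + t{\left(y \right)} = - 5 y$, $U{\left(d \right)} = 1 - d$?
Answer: $2856$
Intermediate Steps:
$s = -1$ ($s = 0 - 1 = -1$)
$K{\left(H \right)} = -1 - H$
$t{\left(y \right)} = -2 - 5 y$
$p{\left(g \right)} = \frac{-27 + g}{-2 + 2 g}$ ($p{\left(g \right)} = \frac{g - 27}{g - \left(2 - g\right)} = \frac{g - 27}{g + \left(-1 + \left(-1 + g\right)\right)} = \frac{g - 27}{g + \left(-2 + g\right)} = \frac{-27 + g}{-2 + 2 g}$)
$p{\left(-4 - 1 \right)} 1071 = \frac{-27 - 5}{2 \left(-1 - 5\right)} 1071 = \frac{1}{2} \frac{1}{-6} \left(-32\right) 1071 = \frac{1}{2} \left(- \frac{1}{6}\right) \left(-32\right) 1071 = \frac{8}{3} \cdot 1071 = 2856$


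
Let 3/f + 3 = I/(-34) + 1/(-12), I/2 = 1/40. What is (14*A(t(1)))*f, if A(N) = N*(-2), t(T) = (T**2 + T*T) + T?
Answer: 73440/899 ≈ 81.691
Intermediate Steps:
t(T) = T + 2*T**2 (t(T) = (T**2 + T**2) + T = 2*T**2 + T = T + 2*T**2)
I = 1/20 (I = 2/40 = 2*(1/40) = 1/20 ≈ 0.050000)
f = -6120/6293 (f = 3/(-3 + ((1/20)/(-34) + 1/(-12))) = 3/(-3 + ((1/20)*(-1/34) + 1*(-1/12))) = 3/(-3 + (-1/680 - 1/12)) = 3/(-3 - 173/2040) = 3/(-6293/2040) = 3*(-2040/6293) = -6120/6293 ≈ -0.97251)
A(N) = -2*N
(14*A(t(1)))*f = (14*(-2*(1 + 2*1)))*(-6120/6293) = (14*(-2*(1 + 2)))*(-6120/6293) = (14*(-2*3))*(-6120/6293) = (14*(-6))*(-6120/6293) = -84*(-6120/6293) = 73440/899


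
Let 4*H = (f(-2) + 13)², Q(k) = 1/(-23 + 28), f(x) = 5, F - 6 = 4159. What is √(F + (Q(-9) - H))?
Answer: 3*√11345/5 ≈ 63.908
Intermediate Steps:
F = 4165 (F = 6 + 4159 = 4165)
Q(k) = ⅕ (Q(k) = 1/5 = ⅕)
H = 81 (H = (5 + 13)²/4 = (¼)*18² = (¼)*324 = 81)
√(F + (Q(-9) - H)) = √(4165 + (⅕ - 1*81)) = √(4165 + (⅕ - 81)) = √(4165 - 404/5) = √(20421/5) = 3*√11345/5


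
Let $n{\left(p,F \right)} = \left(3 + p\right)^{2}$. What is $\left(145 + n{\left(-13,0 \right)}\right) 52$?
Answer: $12740$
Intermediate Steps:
$\left(145 + n{\left(-13,0 \right)}\right) 52 = \left(145 + \left(3 - 13\right)^{2}\right) 52 = \left(145 + \left(-10\right)^{2}\right) 52 = \left(145 + 100\right) 52 = 245 \cdot 52 = 12740$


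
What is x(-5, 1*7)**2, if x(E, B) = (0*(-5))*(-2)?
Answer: 0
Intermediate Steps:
x(E, B) = 0 (x(E, B) = 0*(-2) = 0)
x(-5, 1*7)**2 = 0**2 = 0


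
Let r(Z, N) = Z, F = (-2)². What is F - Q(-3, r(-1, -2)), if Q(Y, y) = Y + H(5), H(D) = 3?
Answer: 4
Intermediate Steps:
F = 4
Q(Y, y) = 3 + Y (Q(Y, y) = Y + 3 = 3 + Y)
F - Q(-3, r(-1, -2)) = 4 - (3 - 3) = 4 - 1*0 = 4 + 0 = 4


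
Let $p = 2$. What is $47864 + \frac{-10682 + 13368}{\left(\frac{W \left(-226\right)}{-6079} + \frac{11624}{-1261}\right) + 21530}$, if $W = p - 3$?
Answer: $\frac{3948068261412733}{82484914894} \approx 47864.0$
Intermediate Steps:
$W = -1$ ($W = 2 - 3 = -1$)
$47864 + \frac{-10682 + 13368}{\left(\frac{W \left(-226\right)}{-6079} + \frac{11624}{-1261}\right) + 21530} = 47864 + \frac{-10682 + 13368}{\left(\frac{\left(-1\right) \left(-226\right)}{-6079} + \frac{11624}{-1261}\right) + 21530} = 47864 + \frac{2686}{\left(226 \left(- \frac{1}{6079}\right) + 11624 \left(- \frac{1}{1261}\right)\right) + 21530} = 47864 + \frac{2686}{\left(- \frac{226}{6079} - \frac{11624}{1261}\right) + 21530} = 47864 + \frac{2686}{- \frac{70947282}{7665619} + 21530} = 47864 + \frac{2686}{\frac{164969829788}{7665619}} = 47864 + 2686 \cdot \frac{7665619}{164969829788} = 47864 + \frac{10294926317}{82484914894} = \frac{3948068261412733}{82484914894}$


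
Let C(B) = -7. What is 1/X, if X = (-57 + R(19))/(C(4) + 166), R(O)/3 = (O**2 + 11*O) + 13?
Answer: 53/564 ≈ 0.093972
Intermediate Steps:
R(O) = 39 + 3*O**2 + 33*O (R(O) = 3*((O**2 + 11*O) + 13) = 3*(13 + O**2 + 11*O) = 39 + 3*O**2 + 33*O)
X = 564/53 (X = (-57 + (39 + 3*19**2 + 33*19))/(-7 + 166) = (-57 + (39 + 3*361 + 627))/159 = (-57 + (39 + 1083 + 627))*(1/159) = (-57 + 1749)*(1/159) = 1692*(1/159) = 564/53 ≈ 10.642)
1/X = 1/(564/53) = 53/564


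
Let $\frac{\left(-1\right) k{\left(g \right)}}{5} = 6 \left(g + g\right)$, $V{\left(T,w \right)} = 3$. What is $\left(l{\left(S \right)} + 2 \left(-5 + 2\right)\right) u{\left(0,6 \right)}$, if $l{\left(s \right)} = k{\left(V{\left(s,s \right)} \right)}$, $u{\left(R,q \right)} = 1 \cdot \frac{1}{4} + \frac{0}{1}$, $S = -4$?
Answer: $- \frac{93}{2} \approx -46.5$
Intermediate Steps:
$u{\left(R,q \right)} = \frac{1}{4}$ ($u{\left(R,q \right)} = 1 \cdot \frac{1}{4} + 0 \cdot 1 = \frac{1}{4} + 0 = \frac{1}{4}$)
$k{\left(g \right)} = - 60 g$ ($k{\left(g \right)} = - 5 \cdot 6 \left(g + g\right) = - 5 \cdot 6 \cdot 2 g = - 5 \cdot 12 g = - 60 g$)
$l{\left(s \right)} = -180$ ($l{\left(s \right)} = \left(-60\right) 3 = -180$)
$\left(l{\left(S \right)} + 2 \left(-5 + 2\right)\right) u{\left(0,6 \right)} = \left(-180 + 2 \left(-5 + 2\right)\right) \frac{1}{4} = \left(-180 + 2 \left(-3\right)\right) \frac{1}{4} = \left(-180 - 6\right) \frac{1}{4} = \left(-186\right) \frac{1}{4} = - \frac{93}{2}$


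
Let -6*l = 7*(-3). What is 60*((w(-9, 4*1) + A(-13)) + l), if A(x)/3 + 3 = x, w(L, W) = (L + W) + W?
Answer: -2730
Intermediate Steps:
w(L, W) = L + 2*W
A(x) = -9 + 3*x
l = 7/2 (l = -7*(-3)/6 = -⅙*(-21) = 7/2 ≈ 3.5000)
60*((w(-9, 4*1) + A(-13)) + l) = 60*(((-9 + 2*(4*1)) + (-9 + 3*(-13))) + 7/2) = 60*(((-9 + 2*4) + (-9 - 39)) + 7/2) = 60*(((-9 + 8) - 48) + 7/2) = 60*((-1 - 48) + 7/2) = 60*(-49 + 7/2) = 60*(-91/2) = -2730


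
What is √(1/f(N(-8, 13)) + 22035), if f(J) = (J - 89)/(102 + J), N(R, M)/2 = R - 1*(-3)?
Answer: √23995103/33 ≈ 148.44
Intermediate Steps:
N(R, M) = 6 + 2*R (N(R, M) = 2*(R - 1*(-3)) = 2*(R + 3) = 2*(3 + R) = 6 + 2*R)
f(J) = (-89 + J)/(102 + J)
√(1/f(N(-8, 13)) + 22035) = √(1/((-89 + (6 + 2*(-8)))/(102 + (6 + 2*(-8)))) + 22035) = √(1/((-89 + (6 - 16))/(102 + (6 - 16))) + 22035) = √(1/((-89 - 10)/(102 - 10)) + 22035) = √(1/(-99/92) + 22035) = √(-92/99 + 22035) = √(2181373/99) = √23995103/33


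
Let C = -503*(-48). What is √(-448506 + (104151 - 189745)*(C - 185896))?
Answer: √13844552182 ≈ 1.1766e+5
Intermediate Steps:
C = 24144
√(-448506 + (104151 - 189745)*(C - 185896)) = √(-448506 + (104151 - 189745)*(24144 - 185896)) = √(-448506 - 85594*(-161752)) = √(-448506 + 13845000688) = √13844552182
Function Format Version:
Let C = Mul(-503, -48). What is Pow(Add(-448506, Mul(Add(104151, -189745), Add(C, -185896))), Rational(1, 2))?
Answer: Pow(13844552182, Rational(1, 2)) ≈ 1.1766e+5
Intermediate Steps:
C = 24144
Pow(Add(-448506, Mul(Add(104151, -189745), Add(C, -185896))), Rational(1, 2)) = Pow(Add(-448506, Mul(Add(104151, -189745), Add(24144, -185896))), Rational(1, 2)) = Pow(Add(-448506, Mul(-85594, -161752)), Rational(1, 2)) = Pow(Add(-448506, 13845000688), Rational(1, 2)) = Pow(13844552182, Rational(1, 2))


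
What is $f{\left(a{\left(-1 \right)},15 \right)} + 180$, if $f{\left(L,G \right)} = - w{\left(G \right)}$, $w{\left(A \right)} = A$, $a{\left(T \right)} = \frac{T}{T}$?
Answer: $165$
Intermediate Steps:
$a{\left(T \right)} = 1$
$f{\left(L,G \right)} = - G$
$f{\left(a{\left(-1 \right)},15 \right)} + 180 = \left(-1\right) 15 + 180 = -15 + 180 = 165$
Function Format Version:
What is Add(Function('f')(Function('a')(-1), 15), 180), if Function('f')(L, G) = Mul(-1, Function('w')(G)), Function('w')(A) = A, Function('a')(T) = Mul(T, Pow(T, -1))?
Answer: 165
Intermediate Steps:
Function('a')(T) = 1
Function('f')(L, G) = Mul(-1, G)
Add(Function('f')(Function('a')(-1), 15), 180) = Add(Mul(-1, 15), 180) = Add(-15, 180) = 165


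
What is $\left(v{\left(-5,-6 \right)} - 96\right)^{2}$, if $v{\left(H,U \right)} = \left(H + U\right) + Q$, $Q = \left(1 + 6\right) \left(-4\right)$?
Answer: $18225$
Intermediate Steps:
$Q = -28$ ($Q = 7 \left(-4\right) = -28$)
$v{\left(H,U \right)} = -28 + H + U$ ($v{\left(H,U \right)} = \left(H + U\right) - 28 = -28 + H + U$)
$\left(v{\left(-5,-6 \right)} - 96\right)^{2} = \left(\left(-28 - 5 - 6\right) - 96\right)^{2} = \left(-39 - 96\right)^{2} = \left(-135\right)^{2} = 18225$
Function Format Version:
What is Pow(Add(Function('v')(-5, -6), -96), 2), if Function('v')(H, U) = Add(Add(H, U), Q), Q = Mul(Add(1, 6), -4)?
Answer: 18225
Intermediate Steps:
Q = -28 (Q = Mul(7, -4) = -28)
Function('v')(H, U) = Add(-28, H, U) (Function('v')(H, U) = Add(Add(H, U), -28) = Add(-28, H, U))
Pow(Add(Function('v')(-5, -6), -96), 2) = Pow(Add(Add(-28, -5, -6), -96), 2) = Pow(Add(-39, -96), 2) = Pow(-135, 2) = 18225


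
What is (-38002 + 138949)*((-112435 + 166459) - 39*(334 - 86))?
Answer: 4477201344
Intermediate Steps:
(-38002 + 138949)*((-112435 + 166459) - 39*(334 - 86)) = 100947*(54024 - 39*248) = 100947*(54024 - 9672) = 100947*44352 = 4477201344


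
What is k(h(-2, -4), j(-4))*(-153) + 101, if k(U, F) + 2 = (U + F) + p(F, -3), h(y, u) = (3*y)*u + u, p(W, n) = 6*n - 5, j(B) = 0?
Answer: 866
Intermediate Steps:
p(W, n) = -5 + 6*n
h(y, u) = u + 3*u*y (h(y, u) = 3*u*y + u = u + 3*u*y)
k(U, F) = -25 + F + U (k(U, F) = -2 + ((U + F) + (-5 + 6*(-3))) = -2 + ((F + U) + (-5 - 18)) = -2 + ((F + U) - 23) = -2 + (-23 + F + U) = -25 + F + U)
k(h(-2, -4), j(-4))*(-153) + 101 = (-25 + 0 - 4*(1 + 3*(-2)))*(-153) + 101 = (-25 + 0 - 4*(1 - 6))*(-153) + 101 = (-25 + 0 - 4*(-5))*(-153) + 101 = (-25 + 0 + 20)*(-153) + 101 = -5*(-153) + 101 = 765 + 101 = 866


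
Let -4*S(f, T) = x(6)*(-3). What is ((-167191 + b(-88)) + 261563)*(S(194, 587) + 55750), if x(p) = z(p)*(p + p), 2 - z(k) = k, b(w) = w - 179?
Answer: 5242965970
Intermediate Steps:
b(w) = -179 + w
z(k) = 2 - k
x(p) = 2*p*(2 - p) (x(p) = (2 - p)*(p + p) = (2 - p)*(2*p) = 2*p*(2 - p))
S(f, T) = -36 (S(f, T) = -2*6*(2 - 1*6)*(-3)/4 = -2*6*(2 - 6)*(-3)/4 = -2*6*(-4)*(-3)/4 = -(-12)*(-3) = -¼*144 = -36)
((-167191 + b(-88)) + 261563)*(S(194, 587) + 55750) = ((-167191 + (-179 - 88)) + 261563)*(-36 + 55750) = ((-167191 - 267) + 261563)*55714 = (-167458 + 261563)*55714 = 94105*55714 = 5242965970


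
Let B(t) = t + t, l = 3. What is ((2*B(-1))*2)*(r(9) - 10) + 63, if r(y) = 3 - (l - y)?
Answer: 71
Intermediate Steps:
B(t) = 2*t
r(y) = y (r(y) = 3 - (3 - y) = 3 + (-3 + y) = y)
((2*B(-1))*2)*(r(9) - 10) + 63 = ((2*(2*(-1)))*2)*(9 - 10) + 63 = ((2*(-2))*2)*(-1) + 63 = -4*2*(-1) + 63 = -8*(-1) + 63 = 8 + 63 = 71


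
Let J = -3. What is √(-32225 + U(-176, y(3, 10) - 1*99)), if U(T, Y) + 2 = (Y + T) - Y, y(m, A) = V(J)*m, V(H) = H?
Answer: I*√32403 ≈ 180.01*I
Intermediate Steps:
y(m, A) = -3*m
U(T, Y) = -2 + T (U(T, Y) = -2 + ((Y + T) - Y) = -2 + ((T + Y) - Y) = -2 + T)
√(-32225 + U(-176, y(3, 10) - 1*99)) = √(-32225 + (-2 - 176)) = √(-32225 - 178) = √(-32403) = I*√32403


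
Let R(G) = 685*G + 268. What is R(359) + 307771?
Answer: 553954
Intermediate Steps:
R(G) = 268 + 685*G
R(359) + 307771 = (268 + 685*359) + 307771 = (268 + 245915) + 307771 = 246183 + 307771 = 553954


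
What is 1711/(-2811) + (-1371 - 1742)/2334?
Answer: -1416013/728986 ≈ -1.9424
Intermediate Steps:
1711/(-2811) + (-1371 - 1742)/2334 = 1711*(-1/2811) - 3113*1/2334 = -1711/2811 - 3113/2334 = -1416013/728986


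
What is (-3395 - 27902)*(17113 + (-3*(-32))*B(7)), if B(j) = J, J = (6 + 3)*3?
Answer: -616707385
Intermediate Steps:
J = 27 (J = 9*3 = 27)
B(j) = 27
(-3395 - 27902)*(17113 + (-3*(-32))*B(7)) = (-3395 - 27902)*(17113 - 3*(-32)*27) = -31297*(17113 + 96*27) = -31297*(17113 + 2592) = -31297*19705 = -616707385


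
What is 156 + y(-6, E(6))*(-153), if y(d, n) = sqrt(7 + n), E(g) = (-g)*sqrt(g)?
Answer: 156 - 153*sqrt(7 - 6*sqrt(6)) ≈ 156.0 - 424.47*I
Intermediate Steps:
E(g) = -g**(3/2)
156 + y(-6, E(6))*(-153) = 156 + sqrt(7 - 6**(3/2))*(-153) = 156 + sqrt(7 - 6*sqrt(6))*(-153) = 156 - 153*sqrt(7 - 6*sqrt(6))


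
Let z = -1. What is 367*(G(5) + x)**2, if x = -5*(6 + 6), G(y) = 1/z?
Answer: 1365607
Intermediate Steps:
G(y) = -1 (G(y) = 1/(-1) = -1)
x = -60 (x = -5*12 = -60)
367*(G(5) + x)**2 = 367*(-1 - 60)**2 = 367*(-61)**2 = 367*3721 = 1365607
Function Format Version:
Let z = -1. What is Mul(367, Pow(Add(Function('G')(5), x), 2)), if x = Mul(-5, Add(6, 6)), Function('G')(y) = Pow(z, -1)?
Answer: 1365607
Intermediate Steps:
Function('G')(y) = -1 (Function('G')(y) = Pow(-1, -1) = -1)
x = -60 (x = Mul(-5, 12) = -60)
Mul(367, Pow(Add(Function('G')(5), x), 2)) = Mul(367, Pow(Add(-1, -60), 2)) = Mul(367, Pow(-61, 2)) = Mul(367, 3721) = 1365607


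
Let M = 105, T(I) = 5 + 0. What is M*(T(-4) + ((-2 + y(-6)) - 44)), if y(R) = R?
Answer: -4935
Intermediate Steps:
T(I) = 5
M*(T(-4) + ((-2 + y(-6)) - 44)) = 105*(5 + ((-2 - 6) - 44)) = 105*(5 + (-8 - 44)) = 105*(5 - 52) = 105*(-47) = -4935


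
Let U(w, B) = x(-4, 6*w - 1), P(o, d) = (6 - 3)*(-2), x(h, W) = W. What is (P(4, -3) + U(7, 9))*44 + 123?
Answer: 1663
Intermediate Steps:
P(o, d) = -6 (P(o, d) = 3*(-2) = -6)
U(w, B) = -1 + 6*w (U(w, B) = 6*w - 1 = -1 + 6*w)
(P(4, -3) + U(7, 9))*44 + 123 = (-6 + (-1 + 6*7))*44 + 123 = (-6 + (-1 + 42))*44 + 123 = (-6 + 41)*44 + 123 = 35*44 + 123 = 1540 + 123 = 1663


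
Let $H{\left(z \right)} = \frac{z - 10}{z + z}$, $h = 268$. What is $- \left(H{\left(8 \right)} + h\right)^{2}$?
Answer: $- \frac{4592449}{64} \approx -71757.0$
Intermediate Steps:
$H{\left(z \right)} = \frac{-10 + z}{2 z}$
$- \left(H{\left(8 \right)} + h\right)^{2} = - \left(\frac{-10 + 8}{2 \cdot 8} + 268\right)^{2} = - \left(\frac{1}{2} \cdot \frac{1}{8} \left(-2\right) + 268\right)^{2} = - \left(- \frac{1}{8} + 268\right)^{2} = - \left(\frac{2143}{8}\right)^{2} = \left(-1\right) \frac{4592449}{64} = - \frac{4592449}{64}$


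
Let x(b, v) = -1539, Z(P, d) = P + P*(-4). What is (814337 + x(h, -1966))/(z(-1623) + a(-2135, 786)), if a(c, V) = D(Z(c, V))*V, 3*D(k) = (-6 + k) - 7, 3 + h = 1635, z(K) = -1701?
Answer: 812798/1673003 ≈ 0.48583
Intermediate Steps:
Z(P, d) = -3*P (Z(P, d) = P - 4*P = -3*P)
h = 1632 (h = -3 + 1635 = 1632)
D(k) = -13/3 + k/3 (D(k) = ((-6 + k) - 7)/3 = (-13 + k)/3 = -13/3 + k/3)
a(c, V) = V*(-13/3 - c) (a(c, V) = (-13/3 + (-3*c)/3)*V = (-13/3 - c)*V = V*(-13/3 - c))
(814337 + x(h, -1966))/(z(-1623) + a(-2135, 786)) = (814337 - 1539)/(-1701 + (⅓)*786*(-13 - 3*(-2135))) = 812798/(-1701 + (⅓)*786*(-13 + 6405)) = 812798/(-1701 + (⅓)*786*6392) = 812798/(-1701 + 1674704) = 812798/1673003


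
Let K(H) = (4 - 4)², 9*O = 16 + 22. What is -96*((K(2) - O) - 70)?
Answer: 21376/3 ≈ 7125.3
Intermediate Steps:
O = 38/9 (O = (16 + 22)/9 = (⅑)*38 = 38/9 ≈ 4.2222)
K(H) = 0 (K(H) = 0² = 0)
-96*((K(2) - O) - 70) = -96*((0 - 1*38/9) - 70) = -96*((0 - 38/9) - 70) = -96*(-38/9 - 70) = -96*(-668/9) = 21376/3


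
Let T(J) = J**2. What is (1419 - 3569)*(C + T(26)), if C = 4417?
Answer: -10949950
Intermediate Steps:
(1419 - 3569)*(C + T(26)) = (1419 - 3569)*(4417 + 26**2) = -2150*(4417 + 676) = -2150*5093 = -10949950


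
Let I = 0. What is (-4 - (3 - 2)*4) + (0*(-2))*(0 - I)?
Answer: -8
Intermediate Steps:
(-4 - (3 - 2)*4) + (0*(-2))*(0 - I) = (-4 - (3 - 2)*4) + (0*(-2))*(0 - 1*0) = (-4 - 4) + 0*(0 + 0) = (-4 - 1*4) + 0*0 = (-4 - 4) + 0 = -8 + 0 = -8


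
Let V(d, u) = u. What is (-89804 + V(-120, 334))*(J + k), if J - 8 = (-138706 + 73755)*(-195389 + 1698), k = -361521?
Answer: -1125538203327160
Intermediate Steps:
J = 12580424149 (J = 8 + (-138706 + 73755)*(-195389 + 1698) = 8 - 64951*(-193691) = 8 + 12580424141 = 12580424149)
(-89804 + V(-120, 334))*(J + k) = (-89804 + 334)*(12580424149 - 361521) = -89470*12580062628 = -1125538203327160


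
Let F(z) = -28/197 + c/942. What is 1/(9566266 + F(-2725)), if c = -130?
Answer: 92787/887625097349 ≈ 1.0453e-7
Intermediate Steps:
F(z) = -25993/92787 (F(z) = -28/197 - 130/942 = -28*1/197 - 130*1/942 = -28/197 - 65/471 = -25993/92787)
1/(9566266 + F(-2725)) = 1/(9566266 - 25993/92787) = 1/(887625097349/92787) = 92787/887625097349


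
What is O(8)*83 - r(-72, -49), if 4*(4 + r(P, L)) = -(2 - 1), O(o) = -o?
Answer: -2639/4 ≈ -659.75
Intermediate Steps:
r(P, L) = -17/4 (r(P, L) = -4 + (-(2 - 1))/4 = -4 + (-1)/4 = -4 + (-1*1)/4 = -4 + (¼)*(-1) = -4 - ¼ = -17/4)
O(8)*83 - r(-72, -49) = -1*8*83 - 1*(-17/4) = -8*83 + 17/4 = -664 + 17/4 = -2639/4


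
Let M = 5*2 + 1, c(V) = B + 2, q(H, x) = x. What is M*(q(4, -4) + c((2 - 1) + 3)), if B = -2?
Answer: -44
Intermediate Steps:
c(V) = 0 (c(V) = -2 + 2 = 0)
M = 11 (M = 10 + 1 = 11)
M*(q(4, -4) + c((2 - 1) + 3)) = 11*(-4 + 0) = 11*(-4) = -44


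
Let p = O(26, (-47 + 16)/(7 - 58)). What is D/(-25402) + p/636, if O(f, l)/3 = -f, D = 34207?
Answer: -989042/673153 ≈ -1.4693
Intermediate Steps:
O(f, l) = -3*f (O(f, l) = 3*(-f) = -3*f)
p = -78 (p = -3*26 = -78)
D/(-25402) + p/636 = 34207/(-25402) - 78/636 = 34207*(-1/25402) - 78*1/636 = -34207/25402 - 13/106 = -989042/673153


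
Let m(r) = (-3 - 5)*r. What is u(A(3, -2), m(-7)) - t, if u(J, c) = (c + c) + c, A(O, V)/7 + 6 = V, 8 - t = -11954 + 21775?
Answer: 9981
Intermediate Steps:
m(r) = -8*r
t = -9813 (t = 8 - (-11954 + 21775) = 8 - 1*9821 = 8 - 9821 = -9813)
A(O, V) = -42 + 7*V
u(J, c) = 3*c (u(J, c) = 2*c + c = 3*c)
u(A(3, -2), m(-7)) - t = 3*(-8*(-7)) - 1*(-9813) = 3*56 + 9813 = 168 + 9813 = 9981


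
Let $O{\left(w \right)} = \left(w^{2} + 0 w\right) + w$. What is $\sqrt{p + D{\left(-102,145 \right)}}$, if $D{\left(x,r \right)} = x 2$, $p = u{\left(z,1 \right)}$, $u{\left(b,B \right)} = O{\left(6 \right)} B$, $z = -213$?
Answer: $9 i \sqrt{2} \approx 12.728 i$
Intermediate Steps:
$O{\left(w \right)} = w + w^{2}$ ($O{\left(w \right)} = \left(w^{2} + 0\right) + w = w^{2} + w = w + w^{2}$)
$u{\left(b,B \right)} = 42 B$ ($u{\left(b,B \right)} = 6 \left(1 + 6\right) B = 6 \cdot 7 B = 42 B$)
$p = 42$ ($p = 42 \cdot 1 = 42$)
$D{\left(x,r \right)} = 2 x$
$\sqrt{p + D{\left(-102,145 \right)}} = \sqrt{42 + 2 \left(-102\right)} = \sqrt{42 - 204} = \sqrt{-162} = 9 i \sqrt{2}$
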